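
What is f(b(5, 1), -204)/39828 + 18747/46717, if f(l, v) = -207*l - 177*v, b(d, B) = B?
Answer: 807947511/620214892 ≈ 1.3027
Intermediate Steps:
f(b(5, 1), -204)/39828 + 18747/46717 = (-207*1 - 177*(-204))/39828 + 18747/46717 = (-207 + 36108)*(1/39828) + 18747*(1/46717) = 35901*(1/39828) + 18747/46717 = 11967/13276 + 18747/46717 = 807947511/620214892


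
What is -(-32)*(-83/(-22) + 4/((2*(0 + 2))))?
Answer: 1680/11 ≈ 152.73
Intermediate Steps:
-(-32)*(-83/(-22) + 4/((2*(0 + 2)))) = -(-32)*(-83*(-1/22) + 4/((2*2))) = -(-32)*(83/22 + 4/4) = -(-32)*(83/22 + 4*(¼)) = -(-32)*(83/22 + 1) = -(-32)*105/22 = -16*(-105/11) = 1680/11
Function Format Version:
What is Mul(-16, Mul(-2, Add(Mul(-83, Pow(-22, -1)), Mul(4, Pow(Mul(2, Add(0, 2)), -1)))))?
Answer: Rational(1680, 11) ≈ 152.73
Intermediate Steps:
Mul(-16, Mul(-2, Add(Mul(-83, Pow(-22, -1)), Mul(4, Pow(Mul(2, Add(0, 2)), -1))))) = Mul(-16, Mul(-2, Add(Mul(-83, Rational(-1, 22)), Mul(4, Pow(Mul(2, 2), -1))))) = Mul(-16, Mul(-2, Add(Rational(83, 22), Mul(4, Pow(4, -1))))) = Mul(-16, Mul(-2, Add(Rational(83, 22), Mul(4, Rational(1, 4))))) = Mul(-16, Mul(-2, Add(Rational(83, 22), 1))) = Mul(-16, Mul(-2, Rational(105, 22))) = Mul(-16, Rational(-105, 11)) = Rational(1680, 11)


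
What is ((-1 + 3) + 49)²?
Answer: 2601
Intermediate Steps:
((-1 + 3) + 49)² = (2 + 49)² = 51² = 2601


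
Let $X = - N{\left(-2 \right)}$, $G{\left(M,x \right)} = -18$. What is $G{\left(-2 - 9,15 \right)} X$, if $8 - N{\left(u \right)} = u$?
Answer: $180$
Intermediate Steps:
$N{\left(u \right)} = 8 - u$
$X = -10$ ($X = - (8 - -2) = - (8 + 2) = \left(-1\right) 10 = -10$)
$G{\left(-2 - 9,15 \right)} X = \left(-18\right) \left(-10\right) = 180$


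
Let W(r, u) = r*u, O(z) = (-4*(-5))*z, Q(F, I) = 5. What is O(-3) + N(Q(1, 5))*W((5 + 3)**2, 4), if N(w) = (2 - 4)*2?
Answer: -1084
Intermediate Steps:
O(z) = 20*z
N(w) = -4 (N(w) = -2*2 = -4)
O(-3) + N(Q(1, 5))*W((5 + 3)**2, 4) = 20*(-3) - 4*(5 + 3)**2*4 = -60 - 4*8**2*4 = -60 - 256*4 = -60 - 4*256 = -60 - 1024 = -1084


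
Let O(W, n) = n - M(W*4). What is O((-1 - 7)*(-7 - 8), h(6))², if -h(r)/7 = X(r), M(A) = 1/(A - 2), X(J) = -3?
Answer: 100741369/228484 ≈ 440.91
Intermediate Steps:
M(A) = 1/(-2 + A)
h(r) = 21 (h(r) = -7*(-3) = 21)
O(W, n) = n - 1/(-2 + 4*W) (O(W, n) = n - 1/(-2 + W*4) = n - 1/(-2 + 4*W))
O((-1 - 7)*(-7 - 8), h(6))² = (21 - 1/(-2 + 4*((-1 - 7)*(-7 - 8))))² = (21 - 1/(-2 + 4*(-8*(-15))))² = (21 - 1/(-2 + 4*120))² = (21 - 1/(-2 + 480))² = (21 - 1/478)² = (10037/478)² = 100741369/228484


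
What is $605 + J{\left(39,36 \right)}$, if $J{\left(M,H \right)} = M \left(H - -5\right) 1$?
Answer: $2204$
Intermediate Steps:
$J{\left(M,H \right)} = M \left(5 + H\right)$ ($J{\left(M,H \right)} = M \left(H + 5\right) 1 = M \left(5 + H\right) 1 = M \left(5 + H\right)$)
$605 + J{\left(39,36 \right)} = 605 + 39 \left(5 + 36\right) = 605 + 39 \cdot 41 = 605 + 1599 = 2204$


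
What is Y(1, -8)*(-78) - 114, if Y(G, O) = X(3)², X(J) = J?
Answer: -816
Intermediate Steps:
Y(G, O) = 9 (Y(G, O) = 3² = 9)
Y(1, -8)*(-78) - 114 = 9*(-78) - 114 = -702 - 114 = -816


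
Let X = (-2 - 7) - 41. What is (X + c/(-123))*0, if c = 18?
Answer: 0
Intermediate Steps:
X = -50 (X = -9 - 41 = -50)
(X + c/(-123))*0 = (-50 + 18/(-123))*0 = (-50 + 18*(-1/123))*0 = (-50 - 6/41)*0 = -2056/41*0 = 0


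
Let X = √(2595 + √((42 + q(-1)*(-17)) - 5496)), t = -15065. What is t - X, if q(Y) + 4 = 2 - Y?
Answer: -15065 - √(2595 + I*√5437) ≈ -15116.0 - 0.72366*I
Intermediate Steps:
q(Y) = -2 - Y (q(Y) = -4 + (2 - Y) = -2 - Y)
X = √(2595 + I*√5437) (X = √(2595 + √((42 + (-2 - 1*(-1))*(-17)) - 5496)) = √(2595 + √((42 + (-2 + 1)*(-17)) - 5496)) = √(2595 + √((42 - 1*(-17)) - 5496)) = √(2595 + √((42 + 17) - 5496)) = √(2595 + √(59 - 5496)) = √(2595 + √(-5437)) = √(2595 + I*√5437) ≈ 50.946 + 0.7237*I)
t - X = -15065 - √(2595 + I*√5437)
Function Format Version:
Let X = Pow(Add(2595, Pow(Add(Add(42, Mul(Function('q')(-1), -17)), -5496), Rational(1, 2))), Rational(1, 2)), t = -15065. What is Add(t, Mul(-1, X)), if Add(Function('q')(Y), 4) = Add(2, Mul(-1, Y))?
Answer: Add(-15065, Mul(-1, Pow(Add(2595, Mul(I, Pow(5437, Rational(1, 2)))), Rational(1, 2)))) ≈ Add(-15116., Mul(-0.72366, I))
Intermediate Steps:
Function('q')(Y) = Add(-2, Mul(-1, Y)) (Function('q')(Y) = Add(-4, Add(2, Mul(-1, Y))) = Add(-2, Mul(-1, Y)))
X = Pow(Add(2595, Mul(I, Pow(5437, Rational(1, 2)))), Rational(1, 2)) (X = Pow(Add(2595, Pow(Add(Add(42, Mul(Add(-2, Mul(-1, -1)), -17)), -5496), Rational(1, 2))), Rational(1, 2)) = Pow(Add(2595, Pow(Add(Add(42, Mul(Add(-2, 1), -17)), -5496), Rational(1, 2))), Rational(1, 2)) = Pow(Add(2595, Pow(Add(Add(42, Mul(-1, -17)), -5496), Rational(1, 2))), Rational(1, 2)) = Pow(Add(2595, Pow(Add(Add(42, 17), -5496), Rational(1, 2))), Rational(1, 2)) = Pow(Add(2595, Pow(Add(59, -5496), Rational(1, 2))), Rational(1, 2)) = Pow(Add(2595, Pow(-5437, Rational(1, 2))), Rational(1, 2)) = Pow(Add(2595, Mul(I, Pow(5437, Rational(1, 2)))), Rational(1, 2)) ≈ Add(50.946, Mul(0.7237, I)))
Add(t, Mul(-1, X)) = Add(-15065, Mul(-1, Pow(Add(2595, Mul(I, Pow(5437, Rational(1, 2)))), Rational(1, 2))))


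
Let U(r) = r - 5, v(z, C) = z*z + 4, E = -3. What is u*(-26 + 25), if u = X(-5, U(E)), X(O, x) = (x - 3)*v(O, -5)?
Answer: 319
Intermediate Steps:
v(z, C) = 4 + z² (v(z, C) = z² + 4 = 4 + z²)
U(r) = -5 + r
X(O, x) = (-3 + x)*(4 + O²) (X(O, x) = (x - 3)*(4 + O²) = (-3 + x)*(4 + O²))
u = -319 (u = (-3 + (-5 - 3))*(4 + (-5)²) = (-3 - 8)*(4 + 25) = -11*29 = -319)
u*(-26 + 25) = -319*(-26 + 25) = -319*(-1) = 319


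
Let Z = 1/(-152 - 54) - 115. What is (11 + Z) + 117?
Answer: 2677/206 ≈ 12.995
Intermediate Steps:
Z = -23691/206 (Z = 1/(-206) - 115 = -1/206 - 115 = -23691/206 ≈ -115.00)
(11 + Z) + 117 = (11 - 23691/206) + 117 = -21425/206 + 117 = 2677/206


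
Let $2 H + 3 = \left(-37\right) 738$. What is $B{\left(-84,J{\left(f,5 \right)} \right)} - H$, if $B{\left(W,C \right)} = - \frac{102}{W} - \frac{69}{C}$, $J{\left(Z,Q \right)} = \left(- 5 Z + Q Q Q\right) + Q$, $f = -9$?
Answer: $\frac{341383}{25} \approx 13655.0$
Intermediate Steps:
$J{\left(Z,Q \right)} = Q + Q^{3} - 5 Z$ ($J{\left(Z,Q \right)} = \left(- 5 Z + Q^{2} Q\right) + Q = \left(- 5 Z + Q^{3}\right) + Q = \left(Q^{3} - 5 Z\right) + Q = Q + Q^{3} - 5 Z$)
$H = - \frac{27309}{2}$ ($H = - \frac{3}{2} + \frac{\left(-37\right) 738}{2} = - \frac{3}{2} + \frac{1}{2} \left(-27306\right) = - \frac{3}{2} - 13653 = - \frac{27309}{2} \approx -13655.0$)
$B{\left(-84,J{\left(f,5 \right)} \right)} - H = \left(- \frac{102}{-84} - \frac{69}{5 + 5^{3} - -45}\right) - - \frac{27309}{2} = \left(\left(-102\right) \left(- \frac{1}{84}\right) - \frac{69}{5 + 125 + 45}\right) + \frac{27309}{2} = \left(\frac{17}{14} - \frac{69}{175}\right) + \frac{27309}{2} = \frac{41}{50} + \frac{27309}{2} = \frac{341383}{25}$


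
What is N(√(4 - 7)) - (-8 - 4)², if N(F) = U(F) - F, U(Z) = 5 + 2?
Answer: -137 - I*√3 ≈ -137.0 - 1.732*I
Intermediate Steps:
U(Z) = 7
N(F) = 7 - F
N(√(4 - 7)) - (-8 - 4)² = (7 - √(4 - 7)) - (-8 - 4)² = (7 - √(-3)) - 1*(-12)² = (7 - I*√3) - 1*144 = (7 - I*√3) - 144 = -137 - I*√3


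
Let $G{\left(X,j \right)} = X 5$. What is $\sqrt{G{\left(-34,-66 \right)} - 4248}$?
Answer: $47 i \sqrt{2} \approx 66.468 i$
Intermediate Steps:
$G{\left(X,j \right)} = 5 X$
$\sqrt{G{\left(-34,-66 \right)} - 4248} = \sqrt{5 \left(-34\right) - 4248} = \sqrt{-170 - 4248} = \sqrt{-4418} = 47 i \sqrt{2}$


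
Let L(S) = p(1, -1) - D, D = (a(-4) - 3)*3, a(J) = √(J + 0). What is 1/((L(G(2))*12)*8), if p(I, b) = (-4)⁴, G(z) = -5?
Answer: 265/6745056 + I/1124176 ≈ 3.9288e-5 + 8.8954e-7*I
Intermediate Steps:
a(J) = √J
p(I, b) = 256
D = -9 + 6*I (D = (√(-4) - 3)*3 = (2*I - 3)*3 = (-3 + 2*I)*3 = -9 + 6*I ≈ -9.0 + 6.0*I)
L(S) = 265 - 6*I (L(S) = 256 - (-9 + 6*I) = 256 + (9 - 6*I) = 265 - 6*I)
1/((L(G(2))*12)*8) = 1/(((265 - 6*I)*12)*8) = 1/((3180 - 72*I)*8) = 1/(25440 - 576*I) = (25440 + 576*I)/647525376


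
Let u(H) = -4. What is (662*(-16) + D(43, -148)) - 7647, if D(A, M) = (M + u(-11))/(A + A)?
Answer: -784353/43 ≈ -18241.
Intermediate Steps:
D(A, M) = (-4 + M)/(2*A) (D(A, M) = (M - 4)/(A + A) = (-4 + M)/((2*A)) = (-4 + M)*(1/(2*A)) = (-4 + M)/(2*A))
(662*(-16) + D(43, -148)) - 7647 = (662*(-16) + (1/2)*(-4 - 148)/43) - 7647 = (-10592 + (1/2)*(1/43)*(-152)) - 7647 = (-10592 - 76/43) - 7647 = -455532/43 - 7647 = -784353/43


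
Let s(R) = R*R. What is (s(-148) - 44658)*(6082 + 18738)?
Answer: -564754280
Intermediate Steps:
s(R) = R**2
(s(-148) - 44658)*(6082 + 18738) = ((-148)**2 - 44658)*(6082 + 18738) = (21904 - 44658)*24820 = -22754*24820 = -564754280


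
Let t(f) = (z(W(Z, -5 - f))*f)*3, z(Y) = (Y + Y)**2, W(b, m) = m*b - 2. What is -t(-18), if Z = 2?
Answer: 124416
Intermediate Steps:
W(b, m) = -2 + b*m (W(b, m) = b*m - 2 = -2 + b*m)
z(Y) = 4*Y**2 (z(Y) = (2*Y)**2 = 4*Y**2)
t(f) = 12*f*(-12 - 2*f)**2 (t(f) = ((4*(-2 + 2*(-5 - f))**2)*f)*3 = ((4*(-2 + (-10 - 2*f))**2)*f)*3 = ((4*(-12 - 2*f)**2)*f)*3 = (4*f*(-12 - 2*f)**2)*3 = 12*f*(-12 - 2*f)**2)
-t(-18) = -48*(-18)*(6 - 18)**2 = -48*(-18)*(-12)**2 = -48*(-18)*144 = -1*(-124416) = 124416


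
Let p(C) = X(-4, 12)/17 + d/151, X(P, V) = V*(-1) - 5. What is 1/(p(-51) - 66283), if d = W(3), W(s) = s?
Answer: -151/10008881 ≈ -1.5087e-5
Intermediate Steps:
X(P, V) = -5 - V (X(P, V) = -V - 5 = -5 - V)
d = 3
p(C) = -148/151 (p(C) = (-5 - 1*12)/17 + 3/151 = (-5 - 12)*(1/17) + 3*(1/151) = -17*1/17 + 3/151 = -1 + 3/151 = -148/151)
1/(p(-51) - 66283) = 1/(-148/151 - 66283) = 1/(-10008881/151) = -151/10008881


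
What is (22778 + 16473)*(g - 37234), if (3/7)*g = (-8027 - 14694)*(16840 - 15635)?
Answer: -7526902740587/3 ≈ -2.5090e+12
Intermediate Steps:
g = -191651635/3 (g = 7*((-8027 - 14694)*(16840 - 15635))/3 = 7*(-22721*1205)/3 = (7/3)*(-27378805) = -191651635/3 ≈ -6.3884e+7)
(22778 + 16473)*(g - 37234) = (22778 + 16473)*(-191651635/3 - 37234) = 39251*(-191763337/3) = -7526902740587/3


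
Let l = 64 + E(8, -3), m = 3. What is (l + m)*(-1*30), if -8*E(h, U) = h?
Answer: -1980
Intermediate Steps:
E(h, U) = -h/8
l = 63 (l = 64 - ⅛*8 = 64 - 1 = 63)
(l + m)*(-1*30) = (63 + 3)*(-1*30) = 66*(-30) = -1980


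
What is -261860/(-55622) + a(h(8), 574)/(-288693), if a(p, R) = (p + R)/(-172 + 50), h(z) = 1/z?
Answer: 12297178812721/2612049612816 ≈ 4.7079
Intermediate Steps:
a(p, R) = -R/122 - p/122 (a(p, R) = (R + p)/(-122) = (R + p)*(-1/122) = -R/122 - p/122)
-261860/(-55622) + a(h(8), 574)/(-288693) = -261860/(-55622) + (-1/122*574 - 1/122/8)/(-288693) = -261860*(-1/55622) + (-287/61 - 1/122*1/8)*(-1/288693) = 130930/27811 + (-287/61 - 1/976)*(-1/288693) = 130930/27811 - 4593/976*(-1/288693) = 130930/27811 + 1531/93921456 = 12297178812721/2612049612816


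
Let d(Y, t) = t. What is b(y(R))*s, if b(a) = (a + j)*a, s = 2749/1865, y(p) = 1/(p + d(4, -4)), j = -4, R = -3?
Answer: 79721/91385 ≈ 0.87236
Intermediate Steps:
y(p) = 1/(-4 + p) (y(p) = 1/(p - 4) = 1/(-4 + p))
s = 2749/1865 (s = 2749*(1/1865) = 2749/1865 ≈ 1.4740)
b(a) = a*(-4 + a) (b(a) = (a - 4)*a = (-4 + a)*a = a*(-4 + a))
b(y(R))*s = ((-4 + 1/(-4 - 3))/(-4 - 3))*(2749/1865) = ((-4 + 1/(-7))/(-7))*(2749/1865) = -(-4 - ⅐)/7*(2749/1865) = -⅐*(-29/7)*(2749/1865) = (29/49)*(2749/1865) = 79721/91385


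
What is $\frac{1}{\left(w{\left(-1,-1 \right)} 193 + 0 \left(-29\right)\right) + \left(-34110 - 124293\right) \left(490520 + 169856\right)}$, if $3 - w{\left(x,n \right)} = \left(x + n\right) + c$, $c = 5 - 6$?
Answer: $- \frac{1}{104605538370} \approx -9.5597 \cdot 10^{-12}$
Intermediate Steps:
$c = -1$ ($c = 5 - 6 = -1$)
$w{\left(x,n \right)} = 4 - n - x$ ($w{\left(x,n \right)} = 3 - \left(\left(x + n\right) - 1\right) = 3 - \left(\left(n + x\right) - 1\right) = 3 - \left(-1 + n + x\right) = 4 - n - x$)
$\frac{1}{\left(w{\left(-1,-1 \right)} 193 + 0 \left(-29\right)\right) + \left(-34110 - 124293\right) \left(490520 + 169856\right)} = \frac{1}{\left(\left(4 - -1 - -1\right) 193 + 0 \left(-29\right)\right) + \left(-34110 - 124293\right) \left(490520 + 169856\right)} = \frac{1}{\left(\left(4 + 1 + 1\right) 193 + 0\right) - 104605539528} = \frac{1}{\left(6 \cdot 193 + 0\right) - 104605539528} = \frac{1}{\left(1158 + 0\right) - 104605539528} = \frac{1}{1158 - 104605539528} = \frac{1}{-104605538370} = - \frac{1}{104605538370}$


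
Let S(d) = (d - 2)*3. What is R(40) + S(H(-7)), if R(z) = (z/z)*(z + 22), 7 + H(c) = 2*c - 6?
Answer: -25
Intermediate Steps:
H(c) = -13 + 2*c (H(c) = -7 + (2*c - 6) = -7 + (-6 + 2*c) = -13 + 2*c)
S(d) = -6 + 3*d (S(d) = (-2 + d)*3 = -6 + 3*d)
R(z) = 22 + z (R(z) = 1*(22 + z) = 22 + z)
R(40) + S(H(-7)) = (22 + 40) + (-6 + 3*(-13 + 2*(-7))) = 62 + (-6 + 3*(-13 - 14)) = 62 + (-6 + 3*(-27)) = 62 + (-6 - 81) = 62 - 87 = -25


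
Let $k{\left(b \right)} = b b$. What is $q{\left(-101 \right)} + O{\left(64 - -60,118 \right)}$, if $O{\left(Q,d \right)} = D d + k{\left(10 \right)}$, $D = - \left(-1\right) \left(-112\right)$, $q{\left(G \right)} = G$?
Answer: $-13217$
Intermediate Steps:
$D = -112$ ($D = \left(-1\right) 112 = -112$)
$k{\left(b \right)} = b^{2}$
$O{\left(Q,d \right)} = 100 - 112 d$ ($O{\left(Q,d \right)} = - 112 d + 10^{2} = - 112 d + 100 = 100 - 112 d$)
$q{\left(-101 \right)} + O{\left(64 - -60,118 \right)} = -101 + \left(100 - 13216\right) = -101 - 13116 = -13217$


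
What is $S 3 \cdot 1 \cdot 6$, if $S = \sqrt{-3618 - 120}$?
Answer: $18 i \sqrt{3738} \approx 1100.5 i$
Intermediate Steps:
$S = i \sqrt{3738}$ ($S = \sqrt{-3738} = i \sqrt{3738} \approx 61.139 i$)
$S 3 \cdot 1 \cdot 6 = i \sqrt{3738} \cdot 3 \cdot 1 \cdot 6 = i \sqrt{3738} \cdot 3 \cdot 6 = i \sqrt{3738} \cdot 18 = 18 i \sqrt{3738}$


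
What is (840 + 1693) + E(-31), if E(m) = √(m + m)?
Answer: 2533 + I*√62 ≈ 2533.0 + 7.874*I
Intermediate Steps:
E(m) = √2*√m (E(m) = √(2*m) = √2*√m)
(840 + 1693) + E(-31) = (840 + 1693) + √2*√(-31) = 2533 + √2*(I*√31) = 2533 + I*√62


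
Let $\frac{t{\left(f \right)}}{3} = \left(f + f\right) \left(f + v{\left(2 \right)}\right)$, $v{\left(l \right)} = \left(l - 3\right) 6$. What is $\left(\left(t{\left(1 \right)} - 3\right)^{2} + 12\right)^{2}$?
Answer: $1212201$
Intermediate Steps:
$v{\left(l \right)} = -18 + 6 l$ ($v{\left(l \right)} = \left(-3 + l\right) 6 = -18 + 6 l$)
$t{\left(f \right)} = 6 f \left(-6 + f\right)$ ($t{\left(f \right)} = 3 \left(f + f\right) \left(f + \left(-18 + 6 \cdot 2\right)\right) = 3 \cdot 2 f \left(f + \left(-18 + 12\right)\right) = 3 \cdot 2 f \left(f - 6\right) = 3 \cdot 2 f \left(-6 + f\right) = 6 f \left(-6 + f\right)$)
$\left(\left(t{\left(1 \right)} - 3\right)^{2} + 12\right)^{2} = \left(\left(6 \cdot 1 \left(-6 + 1\right) - 3\right)^{2} + 12\right)^{2} = \left(\left(6 \cdot 1 \left(-5\right) - 3\right)^{2} + 12\right)^{2} = \left(\left(-30 - 3\right)^{2} + 12\right)^{2} = \left(\left(-33\right)^{2} + 12\right)^{2} = \left(1089 + 12\right)^{2} = 1101^{2} = 1212201$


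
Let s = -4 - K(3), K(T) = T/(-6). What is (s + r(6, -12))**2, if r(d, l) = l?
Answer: 961/4 ≈ 240.25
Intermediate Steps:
K(T) = -T/6 (K(T) = T*(-1/6) = -T/6)
s = -7/2 (s = -4 - (-1)*3/6 = -4 - 1*(-1/2) = -4 + 1/2 = -7/2 ≈ -3.5000)
(s + r(6, -12))**2 = (-7/2 - 12)**2 = (-31/2)**2 = 961/4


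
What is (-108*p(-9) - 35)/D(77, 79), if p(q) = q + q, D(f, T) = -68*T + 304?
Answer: -1909/5068 ≈ -0.37668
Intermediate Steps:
D(f, T) = 304 - 68*T
p(q) = 2*q
(-108*p(-9) - 35)/D(77, 79) = (-216*(-9) - 35)/(304 - 68*79) = (-108*(-18) - 35)/(304 - 5372) = (1944 - 35)/(-5068) = 1909*(-1/5068) = -1909/5068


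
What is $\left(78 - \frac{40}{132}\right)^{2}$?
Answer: $\frac{6574096}{1089} \approx 6036.8$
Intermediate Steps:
$\left(78 - \frac{40}{132}\right)^{2} = \left(78 - \frac{10}{33}\right)^{2} = \left(\frac{2564}{33}\right)^{2} = \frac{6574096}{1089}$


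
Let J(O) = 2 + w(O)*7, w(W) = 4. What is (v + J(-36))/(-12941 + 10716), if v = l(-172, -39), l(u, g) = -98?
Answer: 68/2225 ≈ 0.030562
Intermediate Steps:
J(O) = 30 (J(O) = 2 + 4*7 = 2 + 28 = 30)
v = -98
(v + J(-36))/(-12941 + 10716) = (-98 + 30)/(-12941 + 10716) = -68/(-2225) = -68*(-1/2225) = 68/2225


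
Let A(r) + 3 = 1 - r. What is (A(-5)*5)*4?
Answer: 60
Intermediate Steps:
A(r) = -2 - r (A(r) = -3 + (1 - r) = -2 - r)
(A(-5)*5)*4 = ((-2 - 1*(-5))*5)*4 = ((-2 + 5)*5)*4 = (3*5)*4 = 15*4 = 60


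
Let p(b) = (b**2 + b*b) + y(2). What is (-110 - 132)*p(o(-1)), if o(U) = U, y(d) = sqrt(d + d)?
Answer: -968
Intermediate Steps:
y(d) = sqrt(2)*sqrt(d) (y(d) = sqrt(2*d) = sqrt(2)*sqrt(d))
p(b) = 2 + 2*b**2 (p(b) = (b**2 + b*b) + sqrt(2)*sqrt(2) = (b**2 + b**2) + 2 = 2*b**2 + 2 = 2 + 2*b**2)
(-110 - 132)*p(o(-1)) = (-110 - 132)*(2 + 2*(-1)**2) = -242*(2 + 2*1) = -242*(2 + 2) = -242*4 = -968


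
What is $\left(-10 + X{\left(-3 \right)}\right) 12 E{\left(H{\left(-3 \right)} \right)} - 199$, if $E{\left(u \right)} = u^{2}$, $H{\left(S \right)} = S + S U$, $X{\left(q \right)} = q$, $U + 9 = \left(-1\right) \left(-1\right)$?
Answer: $-68995$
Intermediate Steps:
$U = -8$ ($U = -9 - -1 = -9 + 1 = -8$)
$H{\left(S \right)} = - 7 S$ ($H{\left(S \right)} = S + S \left(-8\right) = S - 8 S = - 7 S$)
$\left(-10 + X{\left(-3 \right)}\right) 12 E{\left(H{\left(-3 \right)} \right)} - 199 = \left(-10 - 3\right) 12 \left(\left(-7\right) \left(-3\right)\right)^{2} - 199 = \left(-13\right) 12 \cdot 21^{2} - 199 = \left(-156\right) 441 - 199 = -68796 - 199 = -68995$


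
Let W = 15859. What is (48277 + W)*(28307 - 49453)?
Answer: -1356219856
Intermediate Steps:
(48277 + W)*(28307 - 49453) = (48277 + 15859)*(28307 - 49453) = 64136*(-21146) = -1356219856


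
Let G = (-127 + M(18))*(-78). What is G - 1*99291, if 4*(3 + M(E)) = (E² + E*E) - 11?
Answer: -203145/2 ≈ -1.0157e+5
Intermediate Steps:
M(E) = -23/4 + E²/2 (M(E) = -3 + ((E² + E*E) - 11)/4 = -3 + ((E² + E²) - 11)/4 = -3 + (2*E² - 11)/4 = -3 + (-11 + 2*E²)/4 = -3 + (-11/4 + E²/2) = -23/4 + E²/2)
G = -4563/2 (G = (-127 + (-23/4 + (½)*18²))*(-78) = (-127 + (-23/4 + (½)*324))*(-78) = (-127 + (-23/4 + 162))*(-78) = (-127 + 625/4)*(-78) = (117/4)*(-78) = -4563/2 ≈ -2281.5)
G - 1*99291 = -4563/2 - 1*99291 = -4563/2 - 99291 = -203145/2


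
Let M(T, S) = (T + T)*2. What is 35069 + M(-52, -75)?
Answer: 34861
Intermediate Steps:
M(T, S) = 4*T (M(T, S) = (2*T)*2 = 4*T)
35069 + M(-52, -75) = 35069 + 4*(-52) = 35069 - 208 = 34861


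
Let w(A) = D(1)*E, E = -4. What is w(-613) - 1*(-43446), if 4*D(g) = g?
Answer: 43445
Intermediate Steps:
D(g) = g/4
w(A) = -1 (w(A) = ((¼)*1)*(-4) = (¼)*(-4) = -1)
w(-613) - 1*(-43446) = -1 - 1*(-43446) = -1 + 43446 = 43445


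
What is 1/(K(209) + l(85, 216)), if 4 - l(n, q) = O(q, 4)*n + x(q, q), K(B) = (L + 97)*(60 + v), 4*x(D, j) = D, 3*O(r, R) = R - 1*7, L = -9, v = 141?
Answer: 1/17723 ≈ 5.6424e-5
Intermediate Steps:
O(r, R) = -7/3 + R/3 (O(r, R) = (R - 1*7)/3 = (R - 7)/3 = (-7 + R)/3 = -7/3 + R/3)
x(D, j) = D/4
K(B) = 17688 (K(B) = (-9 + 97)*(60 + 141) = 88*201 = 17688)
l(n, q) = 4 + n - q/4 (l(n, q) = 4 - ((-7/3 + (1/3)*4)*n + q/4) = 4 - ((-7/3 + 4/3)*n + q/4) = 4 - (-n + q/4) = 4 + (n - q/4) = 4 + n - q/4)
1/(K(209) + l(85, 216)) = 1/(17688 + (4 + 85 - 1/4*216)) = 1/(17688 + (4 + 85 - 54)) = 1/(17688 + 35) = 1/17723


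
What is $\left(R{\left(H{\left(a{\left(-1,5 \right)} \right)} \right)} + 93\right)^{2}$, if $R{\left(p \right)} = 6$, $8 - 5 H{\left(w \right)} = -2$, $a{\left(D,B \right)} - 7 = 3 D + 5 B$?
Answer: $9801$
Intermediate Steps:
$a{\left(D,B \right)} = 7 + 3 D + 5 B$ ($a{\left(D,B \right)} = 7 + \left(3 D + 5 B\right) = 7 + 3 D + 5 B$)
$H{\left(w \right)} = 2$ ($H{\left(w \right)} = \frac{8}{5} - - \frac{2}{5} = \frac{8}{5} + \frac{2}{5} = 2$)
$\left(R{\left(H{\left(a{\left(-1,5 \right)} \right)} \right)} + 93\right)^{2} = \left(6 + 93\right)^{2} = 99^{2} = 9801$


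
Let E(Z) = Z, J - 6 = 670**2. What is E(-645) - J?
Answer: -449551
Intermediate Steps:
J = 448906 (J = 6 + 670**2 = 6 + 448900 = 448906)
E(-645) - J = -645 - 1*448906 = -645 - 448906 = -449551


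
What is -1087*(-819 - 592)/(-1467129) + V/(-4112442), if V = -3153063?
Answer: -186837393163/670386991002 ≈ -0.27870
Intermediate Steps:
-1087*(-819 - 592)/(-1467129) + V/(-4112442) = -1087*(-819 - 592)/(-1467129) - 3153063/(-4112442) = -1087*(-1411)*(-1/1467129) - 3153063*(-1/4112442) = 1533757*(-1/1467129) + 1051021/1370814 = -1533757/1467129 + 1051021/1370814 = -186837393163/670386991002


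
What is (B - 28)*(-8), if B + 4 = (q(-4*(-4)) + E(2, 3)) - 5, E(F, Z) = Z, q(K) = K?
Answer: 144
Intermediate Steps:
B = 10 (B = -4 + ((-4*(-4) + 3) - 5) = -4 + ((16 + 3) - 5) = -4 + (19 - 5) = -4 + 14 = 10)
(B - 28)*(-8) = (10 - 28)*(-8) = -18*(-8) = 144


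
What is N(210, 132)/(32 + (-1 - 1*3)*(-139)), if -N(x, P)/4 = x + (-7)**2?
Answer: -37/21 ≈ -1.7619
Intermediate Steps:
N(x, P) = -196 - 4*x (N(x, P) = -4*(x + (-7)**2) = -4*(x + 49) = -4*(49 + x) = -196 - 4*x)
N(210, 132)/(32 + (-1 - 1*3)*(-139)) = (-196 - 4*210)/(32 + (-1 - 1*3)*(-139)) = (-196 - 840)/(32 + (-1 - 3)*(-139)) = -1036/(32 - 4*(-139)) = -1036/(32 + 556) = -1036/588 = -1036*1/588 = -37/21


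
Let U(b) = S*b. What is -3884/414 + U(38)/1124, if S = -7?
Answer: -1118935/116334 ≈ -9.6183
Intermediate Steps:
U(b) = -7*b
-3884/414 + U(38)/1124 = -3884/414 - 7*38/1124 = -3884*1/414 - 266*1/1124 = -1942/207 - 133/562 = -1118935/116334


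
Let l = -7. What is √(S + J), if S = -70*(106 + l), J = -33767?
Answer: I*√40697 ≈ 201.73*I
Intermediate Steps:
S = -6930 (S = -70*(106 - 7) = -70*99 = -6930)
√(S + J) = √(-6930 - 33767) = √(-40697) = I*√40697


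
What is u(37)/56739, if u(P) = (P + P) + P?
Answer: 37/18913 ≈ 0.0019563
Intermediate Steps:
u(P) = 3*P (u(P) = 2*P + P = 3*P)
u(37)/56739 = (3*37)/56739 = 111*(1/56739) = 37/18913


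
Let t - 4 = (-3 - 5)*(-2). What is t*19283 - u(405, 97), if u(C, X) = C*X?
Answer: 346375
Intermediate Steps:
t = 20 (t = 4 + (-3 - 5)*(-2) = 4 - 8*(-2) = 4 + 16 = 20)
t*19283 - u(405, 97) = 20*19283 - 405*97 = 385660 - 1*39285 = 385660 - 39285 = 346375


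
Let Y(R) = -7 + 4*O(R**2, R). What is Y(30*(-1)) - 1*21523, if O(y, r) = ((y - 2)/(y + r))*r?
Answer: -627962/29 ≈ -21654.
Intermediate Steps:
O(y, r) = r*(-2 + y)/(r + y) (O(y, r) = ((-2 + y)/(r + y))*r = r*(-2 + y)/(r + y))
Y(R) = -7 + 4*R*(-2 + R**2)/(R + R**2) (Y(R) = -7 + 4*(R*(-2 + R**2)/(R + R**2)) = -7 + 4*R*(-2 + R**2)/(R + R**2))
Y(30*(-1)) - 1*21523 = (-15 - 210*(-1) + 4*(30*(-1))**2)/(1 + 30*(-1)) - 1*21523 = (-15 - 7*(-30) + 4*(-30)**2)/(1 - 30) - 21523 = (-15 + 210 + 4*900)/(-29) - 21523 = -(-15 + 210 + 3600)/29 - 21523 = -1/29*3795 - 21523 = -3795/29 - 21523 = -627962/29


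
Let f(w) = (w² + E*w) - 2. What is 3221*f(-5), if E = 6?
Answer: -22547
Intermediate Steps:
f(w) = -2 + w² + 6*w (f(w) = (w² + 6*w) - 2 = -2 + w² + 6*w)
3221*f(-5) = 3221*(-2 + (-5)² + 6*(-5)) = 3221*(-2 + 25 - 30) = 3221*(-7) = -22547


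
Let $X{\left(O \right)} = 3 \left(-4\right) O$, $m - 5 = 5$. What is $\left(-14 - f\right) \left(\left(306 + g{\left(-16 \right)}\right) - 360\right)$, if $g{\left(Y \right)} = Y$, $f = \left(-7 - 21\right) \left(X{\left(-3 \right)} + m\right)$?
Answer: $-89180$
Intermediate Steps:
$m = 10$ ($m = 5 + 5 = 10$)
$X{\left(O \right)} = - 12 O$
$f = -1288$ ($f = \left(-7 - 21\right) \left(\left(-12\right) \left(-3\right) + 10\right) = - 28 \left(36 + 10\right) = \left(-28\right) 46 = -1288$)
$\left(-14 - f\right) \left(\left(306 + g{\left(-16 \right)}\right) - 360\right) = \left(-14 - -1288\right) \left(\left(306 - 16\right) - 360\right) = \left(-14 + 1288\right) \left(290 - 360\right) = 1274 \left(-70\right) = -89180$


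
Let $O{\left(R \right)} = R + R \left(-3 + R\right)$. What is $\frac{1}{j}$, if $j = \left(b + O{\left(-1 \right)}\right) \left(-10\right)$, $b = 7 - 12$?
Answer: $\frac{1}{20} \approx 0.05$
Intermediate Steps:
$b = -5$ ($b = 7 - 12 = -5$)
$j = 20$ ($j = \left(-5 - \left(-2 - 1\right)\right) \left(-10\right) = \left(-5 - -3\right) \left(-10\right) = \left(-5 + 3\right) \left(-10\right) = \left(-2\right) \left(-10\right) = 20$)
$\frac{1}{j} = \frac{1}{20}$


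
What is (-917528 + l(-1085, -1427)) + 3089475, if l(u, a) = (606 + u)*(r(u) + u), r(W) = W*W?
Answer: -561199113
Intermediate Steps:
r(W) = W**2
l(u, a) = (606 + u)*(u + u**2) (l(u, a) = (606 + u)*(u**2 + u) = (606 + u)*(u + u**2))
(-917528 + l(-1085, -1427)) + 3089475 = (-917528 - 1085*(606 + (-1085)**2 + 607*(-1085))) + 3089475 = (-917528 - 1085*(606 + 1177225 - 658595)) + 3089475 = (-917528 - 1085*519236) + 3089475 = (-917528 - 563371060) + 3089475 = -564288588 + 3089475 = -561199113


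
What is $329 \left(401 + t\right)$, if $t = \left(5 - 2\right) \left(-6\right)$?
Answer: $126007$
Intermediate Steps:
$t = -18$ ($t = 3 \left(-6\right) = -18$)
$329 \left(401 + t\right) = 329 \left(401 - 18\right) = 329 \cdot 383 = 126007$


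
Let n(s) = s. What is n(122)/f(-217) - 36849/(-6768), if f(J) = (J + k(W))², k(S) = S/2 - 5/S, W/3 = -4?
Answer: 87669515611/16094847696 ≈ 5.4471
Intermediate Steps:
W = -12 (W = 3*(-4) = -12)
k(S) = S/2 - 5/S (k(S) = S*(½) - 5/S = S/2 - 5/S)
f(J) = (-67/12 + J)² (f(J) = (J + ((½)*(-12) - 5/(-12)))² = (J + (-6 - 5*(-1/12)))² = (J + (-6 + 5/12))² = (J - 67/12)² = (-67/12 + J)²)
n(122)/f(-217) - 36849/(-6768) = 122/(((-67 + 12*(-217))²/144)) - 36849/(-6768) = 122/(((-67 - 2604)²/144)) - 36849*(-1/6768) = 122/(((1/144)*(-2671)²)) + 12283/2256 = 122/(((1/144)*7134241)) + 12283/2256 = 122/(7134241/144) + 12283/2256 = 122*(144/7134241) + 12283/2256 = 17568/7134241 + 12283/2256 = 87669515611/16094847696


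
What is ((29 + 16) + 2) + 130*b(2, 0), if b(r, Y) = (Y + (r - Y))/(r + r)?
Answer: 112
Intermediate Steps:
b(r, Y) = ½ (b(r, Y) = r/((2*r)) = r*(1/(2*r)) = ½)
((29 + 16) + 2) + 130*b(2, 0) = ((29 + 16) + 2) + 130*(½) = (45 + 2) + 65 = 47 + 65 = 112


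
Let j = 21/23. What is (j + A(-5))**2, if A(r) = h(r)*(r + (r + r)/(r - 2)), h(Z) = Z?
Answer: 9132484/25921 ≈ 352.32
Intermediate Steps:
j = 21/23 (j = 21*(1/23) = 21/23 ≈ 0.91304)
A(r) = r*(r + 2*r/(-2 + r)) (A(r) = r*(r + (r + r)/(r - 2)) = r*(r + (2*r)/(-2 + r)) = r*(r + 2*r/(-2 + r)))
(j + A(-5))**2 = (21/23 + (-5)**3/(-2 - 5))**2 = (21/23 - 125/(-7))**2 = (21/23 - 125*(-1/7))**2 = (21/23 + 125/7)**2 = (3022/161)**2 = 9132484/25921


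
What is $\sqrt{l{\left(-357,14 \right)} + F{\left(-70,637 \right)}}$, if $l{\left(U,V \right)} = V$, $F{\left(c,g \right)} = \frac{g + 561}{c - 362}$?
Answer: $\frac{5 \sqrt{582}}{36} \approx 3.3507$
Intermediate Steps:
$F{\left(c,g \right)} = \frac{561 + g}{-362 + c}$
$\sqrt{l{\left(-357,14 \right)} + F{\left(-70,637 \right)}} = \sqrt{14 + \frac{561 + 637}{-362 - 70}} = \sqrt{14 + \frac{1}{-432} \cdot 1198} = \sqrt{14 - \frac{599}{216}} = \sqrt{\frac{2425}{216}} = \frac{5 \sqrt{582}}{36}$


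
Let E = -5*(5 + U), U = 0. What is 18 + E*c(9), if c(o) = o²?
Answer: -2007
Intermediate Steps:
E = -25 (E = -5*(5 + 0) = -5*5 = -25)
18 + E*c(9) = 18 - 25*9² = 18 - 25*81 = 18 - 2025 = -2007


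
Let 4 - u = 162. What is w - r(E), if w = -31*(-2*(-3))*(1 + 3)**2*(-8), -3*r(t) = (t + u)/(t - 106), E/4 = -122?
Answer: 21213251/891 ≈ 23808.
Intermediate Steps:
E = -488 (E = 4*(-122) = -488)
u = -158 (u = 4 - 1*162 = 4 - 162 = -158)
r(t) = -(-158 + t)/(3*(-106 + t)) (r(t) = -(t - 158)/(3*(t - 106)) = -(-158 + t)/(3*(-106 + t)))
w = 23808 (w = -186*4**2*(-8) = -186*16*(-8) = -31*96*(-8) = -2976*(-8) = 23808)
w - r(E) = 23808 - (158 - 1*(-488))/(3*(-106 - 488)) = 23808 - (158 + 488)/(3*(-594)) = 23808 - (-1)*646/(3*594) = 23808 - 1*(-323/891) = 23808 + 323/891 = 21213251/891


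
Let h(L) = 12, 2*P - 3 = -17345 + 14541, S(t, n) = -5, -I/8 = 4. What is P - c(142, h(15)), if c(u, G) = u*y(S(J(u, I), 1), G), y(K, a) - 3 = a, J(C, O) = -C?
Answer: -7061/2 ≈ -3530.5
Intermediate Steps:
I = -32 (I = -8*4 = -32)
y(K, a) = 3 + a
P = -2801/2 (P = 3/2 + (-17345 + 14541)/2 = 3/2 + (1/2)*(-2804) = 3/2 - 1402 = -2801/2 ≈ -1400.5)
c(u, G) = u*(3 + G)
P - c(142, h(15)) = -2801/2 - 142*(3 + 12) = -2801/2 - 142*15 = -2801/2 - 1*2130 = -2801/2 - 2130 = -7061/2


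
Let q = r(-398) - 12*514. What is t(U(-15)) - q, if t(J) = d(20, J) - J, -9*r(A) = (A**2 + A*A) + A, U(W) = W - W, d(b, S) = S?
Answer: 123974/3 ≈ 41325.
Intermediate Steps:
U(W) = 0
r(A) = -2*A**2/9 - A/9 (r(A) = -((A**2 + A*A) + A)/9 = -((A**2 + A**2) + A)/9 = -(2*A**2 + A)/9 = -(A + 2*A**2)/9 = -2*A**2/9 - A/9)
t(J) = 0 (t(J) = J - J = 0)
q = -123974/3 (q = -1/9*(-398)*(1 + 2*(-398)) - 12*514 = -1/9*(-398)*(1 - 796) - 1*6168 = -1/9*(-398)*(-795) - 6168 = -105470/3 - 6168 = -123974/3 ≈ -41325.)
t(U(-15)) - q = 0 - 1*(-123974/3) = 0 + 123974/3 = 123974/3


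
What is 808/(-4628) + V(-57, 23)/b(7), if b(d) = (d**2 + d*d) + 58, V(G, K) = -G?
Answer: 883/4628 ≈ 0.19080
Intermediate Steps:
b(d) = 58 + 2*d**2 (b(d) = (d**2 + d**2) + 58 = 2*d**2 + 58 = 58 + 2*d**2)
808/(-4628) + V(-57, 23)/b(7) = 808/(-4628) + (-1*(-57))/(58 + 2*7**2) = 808*(-1/4628) + 57/(58 + 2*49) = -202/1157 + 57/(58 + 98) = -202/1157 + 57/156 = -202/1157 + 57*(1/156) = -202/1157 + 19/52 = 883/4628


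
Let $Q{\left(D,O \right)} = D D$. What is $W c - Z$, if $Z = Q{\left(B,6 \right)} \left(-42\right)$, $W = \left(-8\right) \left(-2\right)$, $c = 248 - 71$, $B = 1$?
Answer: $2874$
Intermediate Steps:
$Q{\left(D,O \right)} = D^{2}$
$c = 177$ ($c = 248 - 71 = 177$)
$W = 16$
$Z = -42$ ($Z = 1^{2} \left(-42\right) = 1 \left(-42\right) = -42$)
$W c - Z = 16 \cdot 177 - -42 = 2832 + 42 = 2874$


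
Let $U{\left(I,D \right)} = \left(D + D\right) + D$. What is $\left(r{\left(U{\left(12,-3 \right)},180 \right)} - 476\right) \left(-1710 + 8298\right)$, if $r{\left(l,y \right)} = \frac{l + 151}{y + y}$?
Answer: $- \frac{15666447}{5} \approx -3.1333 \cdot 10^{6}$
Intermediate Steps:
$U{\left(I,D \right)} = 3 D$ ($U{\left(I,D \right)} = 2 D + D = 3 D$)
$r{\left(l,y \right)} = \frac{151 + l}{2 y}$
$\left(r{\left(U{\left(12,-3 \right)},180 \right)} - 476\right) \left(-1710 + 8298\right) = \left(\frac{151 + 3 \left(-3\right)}{2 \cdot 180} - 476\right) \left(-1710 + 8298\right) = \left(\frac{1}{2} \cdot \frac{1}{180} \left(151 - 9\right) - 476\right) 6588 = \left(\frac{1}{2} \cdot \frac{1}{180} \cdot 142 - 476\right) 6588 = \left(\frac{71}{180} - 476\right) 6588 = \left(- \frac{85609}{180}\right) 6588 = - \frac{15666447}{5}$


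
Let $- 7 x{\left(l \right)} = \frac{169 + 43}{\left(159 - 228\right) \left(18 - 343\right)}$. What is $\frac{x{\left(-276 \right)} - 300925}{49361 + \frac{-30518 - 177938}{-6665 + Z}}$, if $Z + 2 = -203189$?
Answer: $- \frac{413046467048728}{67753748805925} \approx -6.0963$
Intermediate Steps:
$Z = -203191$ ($Z = -2 - 203189 = -203191$)
$x{\left(l \right)} = - \frac{212}{156975}$ ($x{\left(l \right)} = - \frac{\left(169 + 43\right) \frac{1}{\left(159 - 228\right) \left(18 - 343\right)}}{7} = - \frac{212 \frac{1}{\left(-69\right) \left(-325\right)}}{7} = - \frac{212 \cdot \frac{1}{22425}}{7} = \left(- \frac{1}{7}\right) \frac{212}{22425} = - \frac{212}{156975}$)
$\frac{x{\left(-276 \right)} - 300925}{49361 + \frac{-30518 - 177938}{-6665 + Z}} = \frac{- \frac{212}{156975} - 300925}{49361 + \frac{-30518 - 177938}{-6665 - 203191}} = - \frac{47237702087}{156975 \left(49361 - \frac{208456}{-209856}\right)} = - \frac{47237702087}{156975 \left(49361 - - \frac{26057}{26232}\right)} = - \frac{47237702087}{156975 \left(49361 + \frac{26057}{26232}\right)} = - \frac{47237702087}{156975 \cdot \frac{1294863809}{26232}} = \left(- \frac{47237702087}{156975}\right) \frac{26232}{1294863809} = - \frac{413046467048728}{67753748805925}$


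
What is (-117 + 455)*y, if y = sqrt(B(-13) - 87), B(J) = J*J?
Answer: 338*sqrt(82) ≈ 3060.7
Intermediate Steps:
B(J) = J**2
y = sqrt(82) (y = sqrt((-13)**2 - 87) = sqrt(169 - 87) = sqrt(82) ≈ 9.0554)
(-117 + 455)*y = (-117 + 455)*sqrt(82) = 338*sqrt(82)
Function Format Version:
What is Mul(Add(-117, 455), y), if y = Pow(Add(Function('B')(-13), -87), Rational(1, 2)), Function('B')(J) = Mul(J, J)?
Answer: Mul(338, Pow(82, Rational(1, 2))) ≈ 3060.7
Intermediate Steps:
Function('B')(J) = Pow(J, 2)
y = Pow(82, Rational(1, 2)) (y = Pow(Add(Pow(-13, 2), -87), Rational(1, 2)) = Pow(Add(169, -87), Rational(1, 2)) = Pow(82, Rational(1, 2)) ≈ 9.0554)
Mul(Add(-117, 455), y) = Mul(Add(-117, 455), Pow(82, Rational(1, 2))) = Mul(338, Pow(82, Rational(1, 2)))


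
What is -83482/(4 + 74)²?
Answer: -41741/3042 ≈ -13.722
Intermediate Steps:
-83482/(4 + 74)² = -83482/(78²) = -83482/6084 = -83482*1/6084 = -41741/3042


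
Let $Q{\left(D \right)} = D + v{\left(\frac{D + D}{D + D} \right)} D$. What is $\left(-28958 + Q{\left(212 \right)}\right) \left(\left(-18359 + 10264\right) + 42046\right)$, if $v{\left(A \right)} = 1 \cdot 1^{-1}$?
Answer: $-968757834$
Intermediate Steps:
$v{\left(A \right)} = 1$ ($v{\left(A \right)} = 1 \cdot 1 = 1$)
$Q{\left(D \right)} = 2 D$ ($Q{\left(D \right)} = D + 1 D = D + D = 2 D$)
$\left(-28958 + Q{\left(212 \right)}\right) \left(\left(-18359 + 10264\right) + 42046\right) = \left(-28958 + 2 \cdot 212\right) \left(\left(-18359 + 10264\right) + 42046\right) = \left(-28958 + 424\right) \left(-8095 + 42046\right) = \left(-28534\right) 33951 = -968757834$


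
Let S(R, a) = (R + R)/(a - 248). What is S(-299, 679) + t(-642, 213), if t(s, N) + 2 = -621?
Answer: -269111/431 ≈ -624.39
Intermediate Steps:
S(R, a) = 2*R/(-248 + a) (S(R, a) = (2*R)/(-248 + a) = 2*R/(-248 + a))
t(s, N) = -623 (t(s, N) = -2 - 621 = -623)
S(-299, 679) + t(-642, 213) = 2*(-299)/(-248 + 679) - 623 = 2*(-299)/431 - 623 = 2*(-299)*(1/431) - 623 = -598/431 - 623 = -269111/431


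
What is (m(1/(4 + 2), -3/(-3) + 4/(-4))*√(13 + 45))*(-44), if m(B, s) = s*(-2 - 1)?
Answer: 0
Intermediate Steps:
m(B, s) = -3*s (m(B, s) = s*(-3) = -3*s)
(m(1/(4 + 2), -3/(-3) + 4/(-4))*√(13 + 45))*(-44) = ((-3*(-3/(-3) + 4/(-4)))*√(13 + 45))*(-44) = ((-3*(-3*(-⅓) + 4*(-¼)))*√58)*(-44) = ((-3*(1 - 1))*√58)*(-44) = ((-3*0)*√58)*(-44) = (0*√58)*(-44) = 0*(-44) = 0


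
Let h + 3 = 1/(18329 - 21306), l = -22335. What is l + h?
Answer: -66500227/2977 ≈ -22338.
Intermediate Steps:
h = -8932/2977 (h = -3 + 1/(18329 - 21306) = -3 + 1/(-2977) = -3 - 1/2977 = -8932/2977 ≈ -3.0003)
l + h = -22335 - 8932/2977 = -66500227/2977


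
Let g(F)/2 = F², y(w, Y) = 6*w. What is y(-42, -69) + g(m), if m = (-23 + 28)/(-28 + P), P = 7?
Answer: -111082/441 ≈ -251.89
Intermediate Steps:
m = -5/21 (m = (-23 + 28)/(-28 + 7) = 5/(-21) = 5*(-1/21) = -5/21 ≈ -0.23810)
g(F) = 2*F²
y(-42, -69) + g(m) = 6*(-42) + 2*(-5/21)² = -252 + 2*(25/441) = -252 + 50/441 = -111082/441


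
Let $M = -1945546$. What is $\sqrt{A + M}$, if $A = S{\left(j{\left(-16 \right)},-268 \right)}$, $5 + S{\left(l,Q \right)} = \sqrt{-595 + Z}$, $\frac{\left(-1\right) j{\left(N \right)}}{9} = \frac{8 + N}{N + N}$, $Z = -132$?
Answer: $\sqrt{-1945551 + i \sqrt{727}} \approx 0.01 + 1394.8 i$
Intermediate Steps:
$j{\left(N \right)} = - \frac{9 \left(8 + N\right)}{2 N}$ ($j{\left(N \right)} = - 9 \frac{8 + N}{N + N} = - 9 \frac{8 + N}{2 N} = - \frac{9 \left(8 + N\right)}{2 N}$)
$S{\left(l,Q \right)} = -5 + i \sqrt{727}$ ($S{\left(l,Q \right)} = -5 + \sqrt{-595 - 132} = -5 + \sqrt{-727} = -5 + i \sqrt{727}$)
$A = -5 + i \sqrt{727} \approx -5.0 + 26.963 i$
$\sqrt{A + M} = \sqrt{\left(-5 + i \sqrt{727}\right) - 1945546} = \sqrt{-1945551 + i \sqrt{727}}$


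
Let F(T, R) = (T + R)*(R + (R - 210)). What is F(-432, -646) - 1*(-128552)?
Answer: 1747708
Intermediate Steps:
F(T, R) = (-210 + 2*R)*(R + T) (F(T, R) = (R + T)*(R + (-210 + R)) = (R + T)*(-210 + 2*R) = (-210 + 2*R)*(R + T))
F(-432, -646) - 1*(-128552) = (-210*(-646) - 210*(-432) + 2*(-646)² + 2*(-646)*(-432)) - 1*(-128552) = (135660 + 90720 + 2*417316 + 558144) + 128552 = (135660 + 90720 + 834632 + 558144) + 128552 = 1619156 + 128552 = 1747708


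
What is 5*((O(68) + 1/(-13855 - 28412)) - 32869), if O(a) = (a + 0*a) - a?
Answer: -6946370120/42267 ≈ -1.6435e+5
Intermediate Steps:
O(a) = 0 (O(a) = (a + 0) - a = a - a = 0)
5*((O(68) + 1/(-13855 - 28412)) - 32869) = 5*((0 + 1/(-13855 - 28412)) - 32869) = 5*((0 + 1/(-42267)) - 32869) = 5*((0 - 1/42267) - 32869) = 5*(-1/42267 - 32869) = 5*(-1389274024/42267) = -6946370120/42267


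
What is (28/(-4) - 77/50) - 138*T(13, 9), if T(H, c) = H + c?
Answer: -152227/50 ≈ -3044.5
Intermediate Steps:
(28/(-4) - 77/50) - 138*T(13, 9) = (28/(-4) - 77/50) - 138*(13 + 9) = (28*(-¼) - 77*1/50) - 138*22 = (-7 - 77/50) - 3036 = -427/50 - 3036 = -152227/50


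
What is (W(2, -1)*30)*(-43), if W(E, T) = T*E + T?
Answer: 3870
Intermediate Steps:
W(E, T) = T + E*T (W(E, T) = E*T + T = T + E*T)
(W(2, -1)*30)*(-43) = (-(1 + 2)*30)*(-43) = (-1*3*30)*(-43) = -3*30*(-43) = -90*(-43) = 3870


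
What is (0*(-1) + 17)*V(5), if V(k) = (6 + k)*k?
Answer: 935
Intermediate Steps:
V(k) = k*(6 + k)
(0*(-1) + 17)*V(5) = (0*(-1) + 17)*(5*(6 + 5)) = (0 + 17)*(5*11) = 17*55 = 935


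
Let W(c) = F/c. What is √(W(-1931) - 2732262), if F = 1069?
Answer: I*√10187954051621/1931 ≈ 1653.0*I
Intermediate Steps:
W(c) = 1069/c
√(W(-1931) - 2732262) = √(1069/(-1931) - 2732262) = √(1069*(-1/1931) - 2732262) = √(-1069/1931 - 2732262) = √(-5275998991/1931) = I*√10187954051621/1931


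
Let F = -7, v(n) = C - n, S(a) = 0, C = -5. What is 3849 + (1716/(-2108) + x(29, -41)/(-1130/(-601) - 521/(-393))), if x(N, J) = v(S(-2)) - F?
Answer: 1535868312156/399050197 ≈ 3848.8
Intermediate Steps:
v(n) = -5 - n
x(N, J) = 2 (x(N, J) = (-5 - 1*0) - 1*(-7) = (-5 + 0) + 7 = -5 + 7 = 2)
3849 + (1716/(-2108) + x(29, -41)/(-1130/(-601) - 521/(-393))) = 3849 + (1716/(-2108) + 2/(-1130/(-601) - 521/(-393))) = 3849 + (1716*(-1/2108) + 2/(-1130*(-1/601) - 521*(-1/393))) = 3849 + (-429/527 + 2/(1130/601 + 521/393)) = 3849 + (-429/527 + 2/(757211/236193)) = 3849 + (-429/527 + 2*(236193/757211)) = 3849 + (-429/527 + 472386/757211) = 3849 - 75896097/399050197 = 1535868312156/399050197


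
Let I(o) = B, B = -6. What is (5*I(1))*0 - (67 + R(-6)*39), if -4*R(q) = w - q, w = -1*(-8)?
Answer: 139/2 ≈ 69.500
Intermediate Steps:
I(o) = -6
w = 8
R(q) = -2 + q/4 (R(q) = -(8 - q)/4 = -2 + q/4)
(5*I(1))*0 - (67 + R(-6)*39) = (5*(-6))*0 - (67 + (-2 + (¼)*(-6))*39) = -30*0 - (67 + (-2 - 3/2)*39) = 0 - (67 - 7/2*39) = 0 - (67 - 273/2) = 0 - 1*(-139/2) = 0 + 139/2 = 139/2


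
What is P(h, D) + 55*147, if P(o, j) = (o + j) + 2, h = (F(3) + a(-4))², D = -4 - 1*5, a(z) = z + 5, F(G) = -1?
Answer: 8078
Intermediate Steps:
a(z) = 5 + z
D = -9 (D = -4 - 5 = -9)
h = 0 (h = (-1 + (5 - 4))² = (-1 + 1)² = 0² = 0)
P(o, j) = 2 + j + o (P(o, j) = (j + o) + 2 = 2 + j + o)
P(h, D) + 55*147 = (2 - 9 + 0) + 55*147 = -7 + 8085 = 8078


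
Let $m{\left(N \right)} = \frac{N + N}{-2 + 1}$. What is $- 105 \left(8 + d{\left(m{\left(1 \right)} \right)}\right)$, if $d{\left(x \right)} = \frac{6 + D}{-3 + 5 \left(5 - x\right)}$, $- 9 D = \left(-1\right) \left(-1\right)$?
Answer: $- \frac{82495}{96} \approx -859.32$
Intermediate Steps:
$D = - \frac{1}{9}$ ($D = - \frac{\left(-1\right) \left(-1\right)}{9} = \left(- \frac{1}{9}\right) 1 = - \frac{1}{9} \approx -0.11111$)
$m{\left(N \right)} = - 2 N$ ($m{\left(N \right)} = \frac{2 N}{-1} = 2 N \left(-1\right) = - 2 N$)
$d{\left(x \right)} = \frac{53}{9 \left(22 - 5 x\right)}$ ($d{\left(x \right)} = \frac{6 - \frac{1}{9}}{-3 + 5 \left(5 - x\right)} = \frac{53}{9 \left(-3 - \left(-25 + 5 x\right)\right)} = \frac{53}{9 \left(22 - 5 x\right)}$)
$- 105 \left(8 + d{\left(m{\left(1 \right)} \right)}\right) = - 105 \left(8 - \frac{53}{-198 + 45 \left(\left(-2\right) 1\right)}\right) = - 105 \left(8 - \frac{53}{-198 + 45 \left(-2\right)}\right) = - 105 \left(8 - \frac{53}{-198 - 90}\right) = - 105 \left(8 - \frac{53}{-288}\right) = - 105 \left(8 - - \frac{53}{288}\right) = - 105 \left(8 + \frac{53}{288}\right) = \left(-105\right) \frac{2357}{288} = - \frac{82495}{96}$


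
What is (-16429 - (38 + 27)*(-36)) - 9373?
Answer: -23462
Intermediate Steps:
(-16429 - (38 + 27)*(-36)) - 9373 = (-16429 - 65*(-36)) - 9373 = (-16429 - 1*(-2340)) - 9373 = (-16429 + 2340) - 9373 = -14089 - 9373 = -23462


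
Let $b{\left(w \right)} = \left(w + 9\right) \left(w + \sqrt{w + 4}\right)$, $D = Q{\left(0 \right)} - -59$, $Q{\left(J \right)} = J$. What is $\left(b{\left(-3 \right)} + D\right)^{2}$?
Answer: $2209$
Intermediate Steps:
$D = 59$ ($D = 0 - -59 = 0 + 59 = 59$)
$b{\left(w \right)} = \left(9 + w\right) \left(w + \sqrt{4 + w}\right)$
$\left(b{\left(-3 \right)} + D\right)^{2} = \left(\left(\left(-3\right)^{2} + 9 \left(-3\right) + 9 \sqrt{4 - 3} - 3 \sqrt{4 - 3}\right) + 59\right)^{2} = \left(\left(9 - 27 + 9 \sqrt{1} - 3 \sqrt{1}\right) + 59\right)^{2} = \left(\left(9 - 27 + 9 \cdot 1 - 3\right) + 59\right)^{2} = \left(\left(9 - 27 + 9 - 3\right) + 59\right)^{2} = \left(-12 + 59\right)^{2} = 47^{2} = 2209$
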